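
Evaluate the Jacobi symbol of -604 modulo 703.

(-604/703)
  = (99/703)    [-604 ≡ 99 mod 703]
  = -(703/99)    [QR: both ≡ 3 mod 4, sign flips]
  = -(10/99)    [703 ≡ 10 mod 99]
  = (5/99)    [99 ≡ 3 mod 8 ⇒ (2/99) = -1]
  = (99/5)    [QR: 5 ≡ 1 mod 4, sign kept]
  = (4/5)    [99 ≡ 4 mod 5]
  = (1/5)    [5 ≡ 5 mod 8 ⇒ (2/5)^2 = +1]
  = 1    [(1/5) = 1]

1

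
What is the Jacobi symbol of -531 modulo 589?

-1

Pull out -1: (-531/589) = (-1/589)·(531/589). Since 589 ≡ 1 (mod 4), (-1/589) = +1. Now have (531/589).
589 ≡ 1 (mod 4), so quadratic reciprocity gives (531/589) = (589/531). Reduce: 589 ≡ 58 (mod 531). Now have (58/531).
Factor out 2: 58 = 2·29. Since 531 ≡ 3 (mod 8), (2/531) = -1. Now have -(29/531).
29 ≡ 1 (mod 4), so quadratic reciprocity gives (29/531) = (531/29). Reduce: 531 ≡ 9 (mod 29). Now have -(9/29).
9 ≡ 1 (mod 4), so quadratic reciprocity gives (9/29) = (29/9). Reduce: 29 ≡ 2 (mod 9). Now have -(2/9).
Factor out 2: 2 = 2. Since 9 ≡ 1 (mod 8), (2/9) = +1. Now have -(1/9).
(1/9) = 1. Collecting the sign factors: -1.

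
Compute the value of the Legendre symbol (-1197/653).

Reduce the numerator: -1197 ≡ 109 (mod 653), so (-1197/653) = (109/653).
109 ≡ 1 (mod 4), so quadratic reciprocity gives (109/653) = (653/109). Reduce: 653 ≡ 108 (mod 109). Now have (108/109).
Factor out 2: 108 = 2^2·27. Since 109 ≡ 5 (mod 8), (2/109) = -1, and (2/109)^2 = +1. Now have (27/109).
109 ≡ 1 (mod 4), so quadratic reciprocity gives (27/109) = (109/27). Reduce: 109 ≡ 1 (mod 27). Now have (1/27).
(1/27) = 1. Collecting the sign factors: 1.

1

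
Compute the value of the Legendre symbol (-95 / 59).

-1

(-95 / 59)
  = (23 / 59)    [-95 ≡ 23 mod 59]
  = -(59 / 23)    [QR: both ≡ 3 mod 4, sign flips]
  = -(13 / 23)    [59 ≡ 13 mod 23]
  = -(23 / 13)    [QR: 13 ≡ 1 mod 4, sign kept]
  = -(10 / 13)    [23 ≡ 10 mod 13]
  = (5 / 13)    [13 ≡ 5 mod 8 ⇒ (2 / 13) = -1]
  = (13 / 5)    [QR: 5 ≡ 1 mod 4, sign kept]
  = (3 / 5)    [13 ≡ 3 mod 5]
  = (5 / 3)    [QR: 5 ≡ 1 mod 4, sign kept]
  = (2 / 3)    [5 ≡ 2 mod 3]
  = -(1 / 3)    [3 ≡ 3 mod 8 ⇒ (2 / 3) = -1]
  = -1    [(1 / 3) = 1]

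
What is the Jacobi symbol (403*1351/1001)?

0

By multiplicativity, (403·1351/1001) = (403/1001)·(1351/1001).
First factor (403/1001):
(403/1001)
  = (1001/403)    [QR: 1001 ≡ 1 mod 4, sign kept]
  = (195/403)    [1001 ≡ 195 mod 403]
  = -(403/195)    [QR: both ≡ 3 mod 4, sign flips]
  = -(13/195)    [403 ≡ 13 mod 195]
  = -(195/13)    [QR: 13 ≡ 1 mod 4, sign kept]
  = -(0/13)    [195 ≡ 0 mod 13]
  = 0    [numerator 0, gcd > 1]
Second factor (1351/1001):
(1351/1001)
  = (350/1001)    [1351 ≡ 350 mod 1001]
  = (175/1001)    [1001 ≡ 1 mod 8 ⇒ (2/1001) = +1]
  = (1001/175)    [QR: 1001 ≡ 1 mod 4, sign kept]
  = (126/175)    [1001 ≡ 126 mod 175]
  = (63/175)    [175 ≡ 7 mod 8 ⇒ (2/175) = +1]
  = -(175/63)    [QR: both ≡ 3 mod 4, sign flips]
  = -(49/63)    [175 ≡ 49 mod 63]
  = -(63/49)    [QR: 49 ≡ 1 mod 4, sign kept]
  = -(14/49)    [63 ≡ 14 mod 49]
  = -(7/49)    [49 ≡ 1 mod 8 ⇒ (2/49) = +1]
  = -(49/7)    [QR: 49 ≡ 1 mod 4, sign kept]
  = -(0/7)    [49 ≡ 0 mod 7]
  = 0    [numerator 0, gcd > 1]
Product: (0)·(0) = 0.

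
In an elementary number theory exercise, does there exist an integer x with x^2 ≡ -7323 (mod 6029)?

(-7323|6029)
  = (7323|6029)    [6029 ≡ 1 mod 4 ⇒ (-1|6029) = +1]
  = (1294|6029)    [7323 ≡ 1294 mod 6029]
  = -(647|6029)    [6029 ≡ 5 mod 8 ⇒ (2|6029) = -1]
  = -(6029|647)    [QR: 6029 ≡ 1 mod 4, sign kept]
  = -(206|647)    [6029 ≡ 206 mod 647]
  = -(103|647)    [647 ≡ 7 mod 8 ⇒ (2|647) = +1]
  = (647|103)    [QR: both ≡ 3 mod 4, sign flips]
  = (29|103)    [647 ≡ 29 mod 103]
  = (103|29)    [QR: 29 ≡ 1 mod 4, sign kept]
  = (16|29)    [103 ≡ 16 mod 29]
  = (1|29)    [29 ≡ 5 mod 8 ⇒ (2|29)^4 = +1]
  = 1    [(1|29) = 1]
The Legendre symbol is 1, so x^2 ≡ -7323 (mod 6029) has solution.

yes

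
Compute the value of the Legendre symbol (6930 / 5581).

(6930 / 5581)
  = (1349 / 5581)    [6930 ≡ 1349 mod 5581]
  = (5581 / 1349)    [QR: 1349 ≡ 1 mod 4, sign kept]
  = (185 / 1349)    [5581 ≡ 185 mod 1349]
  = (1349 / 185)    [QR: 185 ≡ 1 mod 4, sign kept]
  = (54 / 185)    [1349 ≡ 54 mod 185]
  = (27 / 185)    [185 ≡ 1 mod 8 ⇒ (2 / 185) = +1]
  = (185 / 27)    [QR: 185 ≡ 1 mod 4, sign kept]
  = (23 / 27)    [185 ≡ 23 mod 27]
  = -(27 / 23)    [QR: both ≡ 3 mod 4, sign flips]
  = -(4 / 23)    [27 ≡ 4 mod 23]
  = -(1 / 23)    [23 ≡ 7 mod 8 ⇒ (2 / 23)^2 = +1]
  = -1    [(1 / 23) = 1]

-1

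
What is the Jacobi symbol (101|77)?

1

Reduce the numerator: 101 ≡ 24 (mod 77), so (101|77) = (24|77).
Factor out 2: 24 = 2^3·3. Since 77 ≡ 5 (mod 8), (2|77) = -1, and (2|77)^3 = -1. Now have -(3|77).
77 ≡ 1 (mod 4), so quadratic reciprocity gives (3|77) = (77|3). Reduce: 77 ≡ 2 (mod 3). Now have -(2|3).
Factor out 2: 2 = 2. Since 3 ≡ 3 (mod 8), (2|3) = -1. Now have (1|3).
(1|3) = 1. Collecting the sign factors: 1.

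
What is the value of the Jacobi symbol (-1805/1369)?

Reduce the numerator: -1805 ≡ 933 (mod 1369), so (-1805/1369) = (933/1369).
933 ≡ 1 (mod 4), so quadratic reciprocity gives (933/1369) = (1369/933). Reduce: 1369 ≡ 436 (mod 933). Now have (436/933).
Factor out 2: 436 = 2^2·109. Since 933 ≡ 5 (mod 8), (2/933) = -1, and (2/933)^2 = +1. Now have (109/933).
109 ≡ 1 (mod 4), so quadratic reciprocity gives (109/933) = (933/109). Reduce: 933 ≡ 61 (mod 109). Now have (61/109).
61 ≡ 1 (mod 4), so quadratic reciprocity gives (61/109) = (109/61). Reduce: 109 ≡ 48 (mod 61). Now have (48/61).
Factor out 2: 48 = 2^4·3. Since 61 ≡ 5 (mod 8), (2/61) = -1, and (2/61)^4 = +1. Now have (3/61).
61 ≡ 1 (mod 4), so quadratic reciprocity gives (3/61) = (61/3). Reduce: 61 ≡ 1 (mod 3). Now have (1/3).
(1/3) = 1. Collecting the sign factors: 1.

1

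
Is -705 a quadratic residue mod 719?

yes

Pull out -1: (-705/719) = (-1/719)·(705/719). Since 719 ≡ 3 (mod 4), (-1/719) = -1. Now have -(705/719).
705 ≡ 1 (mod 4), so quadratic reciprocity gives (705/719) = (719/705). Reduce: 719 ≡ 14 (mod 705). Now have -(14/705).
Factor out 2: 14 = 2·7. Since 705 ≡ 1 (mod 8), (2/705) = +1. Now have -(7/705).
705 ≡ 1 (mod 4), so quadratic reciprocity gives (7/705) = (705/7). Reduce: 705 ≡ 5 (mod 7). Now have -(5/7).
5 ≡ 1 (mod 4), so quadratic reciprocity gives (5/7) = (7/5). Reduce: 7 ≡ 2 (mod 5). Now have -(2/5).
Factor out 2: 2 = 2. Since 5 ≡ 5 (mod 8), (2/5) = -1. Now have (1/5).
(1/5) = 1. Collecting the sign factors: 1.
The Legendre symbol is 1, so x^2 ≡ -705 (mod 719) has solution.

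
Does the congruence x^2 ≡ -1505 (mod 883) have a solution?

Reduce the numerator: -1505 ≡ 261 (mod 883), so (-1505/883) = (261/883).
261 ≡ 1 (mod 4), so quadratic reciprocity gives (261/883) = (883/261). Reduce: 883 ≡ 100 (mod 261). Now have (100/261).
Factor out 2: 100 = 2^2·25. Since 261 ≡ 5 (mod 8), (2/261) = -1, and (2/261)^2 = +1. Now have (25/261).
25 ≡ 1 (mod 4), so quadratic reciprocity gives (25/261) = (261/25). Reduce: 261 ≡ 11 (mod 25). Now have (11/25).
25 ≡ 1 (mod 4), so quadratic reciprocity gives (11/25) = (25/11). Reduce: 25 ≡ 3 (mod 11). Now have (3/11).
Both 3 ≡ 3 and 11 ≡ 3 (mod 4), so reciprocity gives (3/11) = -(11/3). Reduce: 11 ≡ 2 (mod 3). Now have -(2/3).
Factor out 2: 2 = 2. Since 3 ≡ 3 (mod 8), (2/3) = -1. Now have (1/3).
(1/3) = 1. Collecting the sign factors: 1.
The Legendre symbol is 1, so x^2 ≡ -1505 (mod 883) has solution.

yes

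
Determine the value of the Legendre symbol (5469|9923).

5469 ≡ 1 (mod 4), so quadratic reciprocity gives (5469|9923) = (9923|5469). Reduce: 9923 ≡ 4454 (mod 5469). Now have (4454|5469).
Factor out 2: 4454 = 2·2227. Since 5469 ≡ 5 (mod 8), (2|5469) = -1. Now have -(2227|5469).
5469 ≡ 1 (mod 4), so quadratic reciprocity gives (2227|5469) = (5469|2227). Reduce: 5469 ≡ 1015 (mod 2227). Now have -(1015|2227).
Both 1015 ≡ 3 and 2227 ≡ 3 (mod 4), so reciprocity gives (1015|2227) = -(2227|1015). Reduce: 2227 ≡ 197 (mod 1015). Now have (197|1015).
197 ≡ 1 (mod 4), so quadratic reciprocity gives (197|1015) = (1015|197). Reduce: 1015 ≡ 30 (mod 197). Now have (30|197).
Factor out 2: 30 = 2·15. Since 197 ≡ 5 (mod 8), (2|197) = -1. Now have -(15|197).
197 ≡ 1 (mod 4), so quadratic reciprocity gives (15|197) = (197|15). Reduce: 197 ≡ 2 (mod 15). Now have -(2|15).
Factor out 2: 2 = 2. Since 15 ≡ 7 (mod 8), (2|15) = +1. Now have -(1|15).
(1|15) = 1. Collecting the sign factors: -1.

-1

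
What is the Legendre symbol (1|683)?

1

(1|683)
  = 1    [(1|683) = 1]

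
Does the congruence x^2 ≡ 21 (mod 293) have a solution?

yes

21 ≡ 1 (mod 4), so quadratic reciprocity gives (21/293) = (293/21). Reduce: 293 ≡ 20 (mod 21). Now have (20/21).
Factor out 2: 20 = 2^2·5. Since 21 ≡ 5 (mod 8), (2/21) = -1, and (2/21)^2 = +1. Now have (5/21).
5 ≡ 1 (mod 4), so quadratic reciprocity gives (5/21) = (21/5). Reduce: 21 ≡ 1 (mod 5). Now have (1/5).
(1/5) = 1. Collecting the sign factors: 1.
(21/293) = 1, and 293 is prime, so 21 is a quadratic residue mod 293.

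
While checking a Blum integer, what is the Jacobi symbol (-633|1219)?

1

(-633|1219)
  = (586|1219)    [-633 ≡ 586 mod 1219]
  = -(293|1219)    [1219 ≡ 3 mod 8 ⇒ (2|1219) = -1]
  = -(1219|293)    [QR: 293 ≡ 1 mod 4, sign kept]
  = -(47|293)    [1219 ≡ 47 mod 293]
  = -(293|47)    [QR: 293 ≡ 1 mod 4, sign kept]
  = -(11|47)    [293 ≡ 11 mod 47]
  = (47|11)    [QR: both ≡ 3 mod 4, sign flips]
  = (3|11)    [47 ≡ 3 mod 11]
  = -(11|3)    [QR: both ≡ 3 mod 4, sign flips]
  = -(2|3)    [11 ≡ 2 mod 3]
  = (1|3)    [3 ≡ 3 mod 8 ⇒ (2|3) = -1]
  = 1    [(1|3) = 1]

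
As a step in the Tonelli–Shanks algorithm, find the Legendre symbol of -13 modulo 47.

1

(-13|47)
  = (34|47)    [-13 ≡ 34 mod 47]
  = (17|47)    [47 ≡ 7 mod 8 ⇒ (2|47) = +1]
  = (47|17)    [QR: 17 ≡ 1 mod 4, sign kept]
  = (13|17)    [47 ≡ 13 mod 17]
  = (17|13)    [QR: 13 ≡ 1 mod 4, sign kept]
  = (4|13)    [17 ≡ 4 mod 13]
  = (1|13)    [13 ≡ 5 mod 8 ⇒ (2|13)^2 = +1]
  = 1    [(1|13) = 1]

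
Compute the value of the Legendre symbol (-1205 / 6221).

Reduce the numerator: -1205 ≡ 5016 (mod 6221), so (-1205 / 6221) = (5016 / 6221).
Factor out 2: 5016 = 2^3·627. Since 6221 ≡ 5 (mod 8), (2 / 6221) = -1, and (2 / 6221)^3 = -1. Now have -(627 / 6221).
6221 ≡ 1 (mod 4), so quadratic reciprocity gives (627 / 6221) = (6221 / 627). Reduce: 6221 ≡ 578 (mod 627). Now have -(578 / 627).
Factor out 2: 578 = 2·289. Since 627 ≡ 3 (mod 8), (2 / 627) = -1. Now have (289 / 627).
289 ≡ 1 (mod 4), so quadratic reciprocity gives (289 / 627) = (627 / 289). Reduce: 627 ≡ 49 (mod 289). Now have (49 / 289).
49 ≡ 1 (mod 4), so quadratic reciprocity gives (49 / 289) = (289 / 49). Reduce: 289 ≡ 44 (mod 49). Now have (44 / 49).
Factor out 2: 44 = 2^2·11. Since 49 ≡ 1 (mod 8), (2 / 49) = +1, and (2 / 49)^2 = +1. Now have (11 / 49).
49 ≡ 1 (mod 4), so quadratic reciprocity gives (11 / 49) = (49 / 11). Reduce: 49 ≡ 5 (mod 11). Now have (5 / 11).
5 ≡ 1 (mod 4), so quadratic reciprocity gives (5 / 11) = (11 / 5). Reduce: 11 ≡ 1 (mod 5). Now have (1 / 5).
(1 / 5) = 1. Collecting the sign factors: 1.

1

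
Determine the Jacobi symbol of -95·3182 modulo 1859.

By multiplicativity, (-95·3182/1859) = (-95/1859)·(3182/1859).
First factor (-95/1859):
Pull out -1: (-95/1859) = (-1/1859)·(95/1859). Since 1859 ≡ 3 (mod 4), (-1/1859) = -1. Now have -(95/1859).
Both 95 ≡ 3 and 1859 ≡ 3 (mod 4), so reciprocity gives (95/1859) = -(1859/95). Reduce: 1859 ≡ 54 (mod 95). Now have (54/95).
Factor out 2: 54 = 2·27. Since 95 ≡ 7 (mod 8), (2/95) = +1. Now have (27/95).
Both 27 ≡ 3 and 95 ≡ 3 (mod 4), so reciprocity gives (27/95) = -(95/27). Reduce: 95 ≡ 14 (mod 27). Now have -(14/27).
Factor out 2: 14 = 2·7. Since 27 ≡ 3 (mod 8), (2/27) = -1. Now have (7/27).
Both 7 ≡ 3 and 27 ≡ 3 (mod 4), so reciprocity gives (7/27) = -(27/7). Reduce: 27 ≡ 6 (mod 7). Now have -(6/7).
Factor out 2: 6 = 2·3. Since 7 ≡ 7 (mod 8), (2/7) = +1. Now have -(3/7).
Both 3 ≡ 3 and 7 ≡ 3 (mod 4), so reciprocity gives (3/7) = -(7/3). Reduce: 7 ≡ 1 (mod 3). Now have (1/3).
(1/3) = 1. Collecting the sign factors: 1.
Second factor (3182/1859):
Reduce the numerator: 3182 ≡ 1323 (mod 1859), so (3182/1859) = (1323/1859).
Both 1323 ≡ 3 and 1859 ≡ 3 (mod 4), so reciprocity gives (1323/1859) = -(1859/1323). Reduce: 1859 ≡ 536 (mod 1323). Now have -(536/1323).
Factor out 2: 536 = 2^3·67. Since 1323 ≡ 3 (mod 8), (2/1323) = -1, and (2/1323)^3 = -1. Now have (67/1323).
Both 67 ≡ 3 and 1323 ≡ 3 (mod 4), so reciprocity gives (67/1323) = -(1323/67). Reduce: 1323 ≡ 50 (mod 67). Now have -(50/67).
Factor out 2: 50 = 2·25. Since 67 ≡ 3 (mod 8), (2/67) = -1. Now have (25/67).
25 ≡ 1 (mod 4), so quadratic reciprocity gives (25/67) = (67/25). Reduce: 67 ≡ 17 (mod 25). Now have (17/25).
17 ≡ 1 (mod 4), so quadratic reciprocity gives (17/25) = (25/17). Reduce: 25 ≡ 8 (mod 17). Now have (8/17).
Factor out 2: 8 = 2^3. Since 17 ≡ 1 (mod 8), (2/17) = +1, and (2/17)^3 = +1. Now have (1/17).
(1/17) = 1. Collecting the sign factors: 1.
Product: (1)·(1) = 1.

1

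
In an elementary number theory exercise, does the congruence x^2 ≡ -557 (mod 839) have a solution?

yes

Pull out -1: (-557/839) = (-1/839)·(557/839). Since 839 ≡ 3 (mod 4), (-1/839) = -1. Now have -(557/839).
557 ≡ 1 (mod 4), so quadratic reciprocity gives (557/839) = (839/557). Reduce: 839 ≡ 282 (mod 557). Now have -(282/557).
Factor out 2: 282 = 2·141. Since 557 ≡ 5 (mod 8), (2/557) = -1. Now have (141/557).
141 ≡ 1 (mod 4), so quadratic reciprocity gives (141/557) = (557/141). Reduce: 557 ≡ 134 (mod 141). Now have (134/141).
Factor out 2: 134 = 2·67. Since 141 ≡ 5 (mod 8), (2/141) = -1. Now have -(67/141).
141 ≡ 1 (mod 4), so quadratic reciprocity gives (67/141) = (141/67). Reduce: 141 ≡ 7 (mod 67). Now have -(7/67).
Both 7 ≡ 3 and 67 ≡ 3 (mod 4), so reciprocity gives (7/67) = -(67/7). Reduce: 67 ≡ 4 (mod 7). Now have (4/7).
Factor out 2: 4 = 2^2. Since 7 ≡ 7 (mod 8), (2/7) = +1, and (2/7)^2 = +1. Now have (1/7).
(1/7) = 1. Collecting the sign factors: 1.
The Legendre symbol is 1, so x^2 ≡ -557 (mod 839) has solution.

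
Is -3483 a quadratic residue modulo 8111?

no

(-3483/8111)
  = (4628/8111)    [-3483 ≡ 4628 mod 8111]
  = (1157/8111)    [8111 ≡ 7 mod 8 ⇒ (2/8111)^2 = +1]
  = (8111/1157)    [QR: 1157 ≡ 1 mod 4, sign kept]
  = (12/1157)    [8111 ≡ 12 mod 1157]
  = (3/1157)    [1157 ≡ 5 mod 8 ⇒ (2/1157)^2 = +1]
  = (1157/3)    [QR: 1157 ≡ 1 mod 4, sign kept]
  = (2/3)    [1157 ≡ 2 mod 3]
  = -(1/3)    [3 ≡ 3 mod 8 ⇒ (2/3) = -1]
  = -1    [(1/3) = 1]
(-3483/8111) = -1, and 8111 is prime, so -3483 is not a quadratic residue mod 8111.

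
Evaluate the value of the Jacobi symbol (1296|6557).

Factor out 2: 1296 = 2^4·81. Since 6557 ≡ 5 (mod 8), (2|6557) = -1, and (2|6557)^4 = +1. Now have (81|6557).
81 ≡ 1 (mod 4), so quadratic reciprocity gives (81|6557) = (6557|81). Reduce: 6557 ≡ 77 (mod 81). Now have (77|81).
77 ≡ 1 (mod 4), so quadratic reciprocity gives (77|81) = (81|77). Reduce: 81 ≡ 4 (mod 77). Now have (4|77).
Factor out 2: 4 = 2^2. Since 77 ≡ 5 (mod 8), (2|77) = -1, and (2|77)^2 = +1. Now have (1|77).
(1|77) = 1. Collecting the sign factors: 1.

1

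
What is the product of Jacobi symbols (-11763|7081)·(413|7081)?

1

By multiplicativity, (-11763·413|7081) = (-11763|7081)·(413|7081).
First factor (-11763|7081):
Reduce the numerator: -11763 ≡ 2399 (mod 7081), so (-11763|7081) = (2399|7081).
7081 ≡ 1 (mod 4), so quadratic reciprocity gives (2399|7081) = (7081|2399). Reduce: 7081 ≡ 2283 (mod 2399). Now have (2283|2399).
Both 2283 ≡ 3 and 2399 ≡ 3 (mod 4), so reciprocity gives (2283|2399) = -(2399|2283). Reduce: 2399 ≡ 116 (mod 2283). Now have -(116|2283).
Factor out 2: 116 = 2^2·29. Since 2283 ≡ 3 (mod 8), (2|2283) = -1, and (2|2283)^2 = +1. Now have -(29|2283).
29 ≡ 1 (mod 4), so quadratic reciprocity gives (29|2283) = (2283|29). Reduce: 2283 ≡ 21 (mod 29). Now have -(21|29).
21 ≡ 1 (mod 4), so quadratic reciprocity gives (21|29) = (29|21). Reduce: 29 ≡ 8 (mod 21). Now have -(8|21).
Factor out 2: 8 = 2^3. Since 21 ≡ 5 (mod 8), (2|21) = -1, and (2|21)^3 = -1. Now have (1|21).
(1|21) = 1. Collecting the sign factors: 1.
Second factor (413|7081):
413 ≡ 1 (mod 4), so quadratic reciprocity gives (413|7081) = (7081|413). Reduce: 7081 ≡ 60 (mod 413). Now have (60|413).
Factor out 2: 60 = 2^2·15. Since 413 ≡ 5 (mod 8), (2|413) = -1, and (2|413)^2 = +1. Now have (15|413).
413 ≡ 1 (mod 4), so quadratic reciprocity gives (15|413) = (413|15). Reduce: 413 ≡ 8 (mod 15). Now have (8|15).
Factor out 2: 8 = 2^3. Since 15 ≡ 7 (mod 8), (2|15) = +1, and (2|15)^3 = +1. Now have (1|15).
(1|15) = 1. Collecting the sign factors: 1.
Product: (1)·(1) = 1.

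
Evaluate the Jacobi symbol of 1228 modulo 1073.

-1

Reduce the numerator: 1228 ≡ 155 (mod 1073), so (1228/1073) = (155/1073).
1073 ≡ 1 (mod 4), so quadratic reciprocity gives (155/1073) = (1073/155). Reduce: 1073 ≡ 143 (mod 155). Now have (143/155).
Both 143 ≡ 3 and 155 ≡ 3 (mod 4), so reciprocity gives (143/155) = -(155/143). Reduce: 155 ≡ 12 (mod 143). Now have -(12/143).
Factor out 2: 12 = 2^2·3. Since 143 ≡ 7 (mod 8), (2/143) = +1, and (2/143)^2 = +1. Now have -(3/143).
Both 3 ≡ 3 and 143 ≡ 3 (mod 4), so reciprocity gives (3/143) = -(143/3). Reduce: 143 ≡ 2 (mod 3). Now have (2/3).
Factor out 2: 2 = 2. Since 3 ≡ 3 (mod 8), (2/3) = -1. Now have -(1/3).
(1/3) = 1. Collecting the sign factors: -1.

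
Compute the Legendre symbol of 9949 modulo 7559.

-1

Reduce the numerator: 9949 ≡ 2390 (mod 7559), so (9949|7559) = (2390|7559).
Factor out 2: 2390 = 2·1195. Since 7559 ≡ 7 (mod 8), (2|7559) = +1. Now have (1195|7559).
Both 1195 ≡ 3 and 7559 ≡ 3 (mod 4), so reciprocity gives (1195|7559) = -(7559|1195). Reduce: 7559 ≡ 389 (mod 1195). Now have -(389|1195).
389 ≡ 1 (mod 4), so quadratic reciprocity gives (389|1195) = (1195|389). Reduce: 1195 ≡ 28 (mod 389). Now have -(28|389).
Factor out 2: 28 = 2^2·7. Since 389 ≡ 5 (mod 8), (2|389) = -1, and (2|389)^2 = +1. Now have -(7|389).
389 ≡ 1 (mod 4), so quadratic reciprocity gives (7|389) = (389|7). Reduce: 389 ≡ 4 (mod 7). Now have -(4|7).
Factor out 2: 4 = 2^2. Since 7 ≡ 7 (mod 8), (2|7) = +1, and (2|7)^2 = +1. Now have -(1|7).
(1|7) = 1. Collecting the sign factors: -1.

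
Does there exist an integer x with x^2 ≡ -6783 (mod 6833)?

yes

(-6783/6833)
  = (6783/6833)    [6833 ≡ 1 mod 4 ⇒ (-1/6833) = +1]
  = (6833/6783)    [QR: 6833 ≡ 1 mod 4, sign kept]
  = (50/6783)    [6833 ≡ 50 mod 6783]
  = (25/6783)    [6783 ≡ 7 mod 8 ⇒ (2/6783) = +1]
  = (6783/25)    [QR: 25 ≡ 1 mod 4, sign kept]
  = (8/25)    [6783 ≡ 8 mod 25]
  = (1/25)    [25 ≡ 1 mod 8 ⇒ (2/25)^3 = +1]
  = 1    [(1/25) = 1]
The Legendre symbol is 1, so x^2 ≡ -6783 (mod 6833) has solution.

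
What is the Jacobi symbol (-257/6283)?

1

Pull out -1: (-257/6283) = (-1/6283)·(257/6283). Since 6283 ≡ 3 (mod 4), (-1/6283) = -1. Now have -(257/6283).
257 ≡ 1 (mod 4), so quadratic reciprocity gives (257/6283) = (6283/257). Reduce: 6283 ≡ 115 (mod 257). Now have -(115/257).
257 ≡ 1 (mod 4), so quadratic reciprocity gives (115/257) = (257/115). Reduce: 257 ≡ 27 (mod 115). Now have -(27/115).
Both 27 ≡ 3 and 115 ≡ 3 (mod 4), so reciprocity gives (27/115) = -(115/27). Reduce: 115 ≡ 7 (mod 27). Now have (7/27).
Both 7 ≡ 3 and 27 ≡ 3 (mod 4), so reciprocity gives (7/27) = -(27/7). Reduce: 27 ≡ 6 (mod 7). Now have -(6/7).
Factor out 2: 6 = 2·3. Since 7 ≡ 7 (mod 8), (2/7) = +1. Now have -(3/7).
Both 3 ≡ 3 and 7 ≡ 3 (mod 4), so reciprocity gives (3/7) = -(7/3). Reduce: 7 ≡ 1 (mod 3). Now have (1/3).
(1/3) = 1. Collecting the sign factors: 1.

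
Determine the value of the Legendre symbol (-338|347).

(-338|347)
  = (9|347)    [-338 ≡ 9 mod 347]
  = (347|9)    [QR: 9 ≡ 1 mod 4, sign kept]
  = (5|9)    [347 ≡ 5 mod 9]
  = (9|5)    [QR: 5 ≡ 1 mod 4, sign kept]
  = (4|5)    [9 ≡ 4 mod 5]
  = (1|5)    [5 ≡ 5 mod 8 ⇒ (2|5)^2 = +1]
  = 1    [(1|5) = 1]

1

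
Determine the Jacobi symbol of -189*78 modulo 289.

By multiplicativity, (-189·78|289) = (-189|289)·(78|289).
First factor (-189|289):
(-189|289)
  = (100|289)    [-189 ≡ 100 mod 289]
  = (25|289)    [289 ≡ 1 mod 8 ⇒ (2|289)^2 = +1]
  = (289|25)    [QR: 25 ≡ 1 mod 4, sign kept]
  = (14|25)    [289 ≡ 14 mod 25]
  = (7|25)    [25 ≡ 1 mod 8 ⇒ (2|25) = +1]
  = (25|7)    [QR: 25 ≡ 1 mod 4, sign kept]
  = (4|7)    [25 ≡ 4 mod 7]
  = (1|7)    [7 ≡ 7 mod 8 ⇒ (2|7)^2 = +1]
  = 1    [(1|7) = 1]
Second factor (78|289):
(78|289)
  = (39|289)    [289 ≡ 1 mod 8 ⇒ (2|289) = +1]
  = (289|39)    [QR: 289 ≡ 1 mod 4, sign kept]
  = (16|39)    [289 ≡ 16 mod 39]
  = (1|39)    [39 ≡ 7 mod 8 ⇒ (2|39)^4 = +1]
  = 1    [(1|39) = 1]
Product: (1)·(1) = 1.

1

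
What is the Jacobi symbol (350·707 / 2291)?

1

By multiplicativity, (350·707 / 2291) = (350 / 2291)·(707 / 2291).
First factor (350 / 2291):
(350 / 2291)
  = -(175 / 2291)    [2291 ≡ 3 mod 8 ⇒ (2 / 2291) = -1]
  = (2291 / 175)    [QR: both ≡ 3 mod 4, sign flips]
  = (16 / 175)    [2291 ≡ 16 mod 175]
  = (1 / 175)    [175 ≡ 7 mod 8 ⇒ (2 / 175)^4 = +1]
  = 1    [(1 / 175) = 1]
Second factor (707 / 2291):
(707 / 2291)
  = -(2291 / 707)    [QR: both ≡ 3 mod 4, sign flips]
  = -(170 / 707)    [2291 ≡ 170 mod 707]
  = (85 / 707)    [707 ≡ 3 mod 8 ⇒ (2 / 707) = -1]
  = (707 / 85)    [QR: 85 ≡ 1 mod 4, sign kept]
  = (27 / 85)    [707 ≡ 27 mod 85]
  = (85 / 27)    [QR: 85 ≡ 1 mod 4, sign kept]
  = (4 / 27)    [85 ≡ 4 mod 27]
  = (1 / 27)    [27 ≡ 3 mod 8 ⇒ (2 / 27)^2 = +1]
  = 1    [(1 / 27) = 1]
Product: (1)·(1) = 1.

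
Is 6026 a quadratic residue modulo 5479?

no

(6026/5479)
  = (547/5479)    [6026 ≡ 547 mod 5479]
  = -(5479/547)    [QR: both ≡ 3 mod 4, sign flips]
  = -(9/547)    [5479 ≡ 9 mod 547]
  = -(547/9)    [QR: 9 ≡ 1 mod 4, sign kept]
  = -(7/9)    [547 ≡ 7 mod 9]
  = -(9/7)    [QR: 9 ≡ 1 mod 4, sign kept]
  = -(2/7)    [9 ≡ 2 mod 7]
  = -(1/7)    [7 ≡ 7 mod 8 ⇒ (2/7) = +1]
  = -1    [(1/7) = 1]
The Legendre symbol is -1, so x^2 ≡ 6026 (mod 5479) has no solution.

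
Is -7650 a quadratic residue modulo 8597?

yes

(-7650|8597)
  = (947|8597)    [-7650 ≡ 947 mod 8597]
  = (8597|947)    [QR: 8597 ≡ 1 mod 4, sign kept]
  = (74|947)    [8597 ≡ 74 mod 947]
  = -(37|947)    [947 ≡ 3 mod 8 ⇒ (2|947) = -1]
  = -(947|37)    [QR: 37 ≡ 1 mod 4, sign kept]
  = -(22|37)    [947 ≡ 22 mod 37]
  = (11|37)    [37 ≡ 5 mod 8 ⇒ (2|37) = -1]
  = (37|11)    [QR: 37 ≡ 1 mod 4, sign kept]
  = (4|11)    [37 ≡ 4 mod 11]
  = (1|11)    [11 ≡ 3 mod 8 ⇒ (2|11)^2 = +1]
  = 1    [(1|11) = 1]
The Legendre symbol is 1, so x^2 ≡ -7650 (mod 8597) has solution.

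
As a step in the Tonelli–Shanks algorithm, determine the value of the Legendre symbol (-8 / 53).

Reduce the numerator: -8 ≡ 45 (mod 53), so (-8 / 53) = (45 / 53).
45 ≡ 1 (mod 4), so quadratic reciprocity gives (45 / 53) = (53 / 45). Reduce: 53 ≡ 8 (mod 45). Now have (8 / 45).
Factor out 2: 8 = 2^3. Since 45 ≡ 5 (mod 8), (2 / 45) = -1, and (2 / 45)^3 = -1. Now have -(1 / 45).
(1 / 45) = 1. Collecting the sign factors: -1.

-1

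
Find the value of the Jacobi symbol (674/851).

1

Factor out 2: 674 = 2·337. Since 851 ≡ 3 (mod 8), (2/851) = -1. Now have -(337/851).
337 ≡ 1 (mod 4), so quadratic reciprocity gives (337/851) = (851/337). Reduce: 851 ≡ 177 (mod 337). Now have -(177/337).
177 ≡ 1 (mod 4), so quadratic reciprocity gives (177/337) = (337/177). Reduce: 337 ≡ 160 (mod 177). Now have -(160/177).
Factor out 2: 160 = 2^5·5. Since 177 ≡ 1 (mod 8), (2/177) = +1, and (2/177)^5 = +1. Now have -(5/177).
5 ≡ 1 (mod 4), so quadratic reciprocity gives (5/177) = (177/5). Reduce: 177 ≡ 2 (mod 5). Now have -(2/5).
Factor out 2: 2 = 2. Since 5 ≡ 5 (mod 8), (2/5) = -1. Now have (1/5).
(1/5) = 1. Collecting the sign factors: 1.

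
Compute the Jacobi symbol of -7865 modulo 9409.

(-7865/9409)
  = (7865/9409)    [9409 ≡ 1 mod 4 ⇒ (-1/9409) = +1]
  = (9409/7865)    [QR: 7865 ≡ 1 mod 4, sign kept]
  = (1544/7865)    [9409 ≡ 1544 mod 7865]
  = (193/7865)    [7865 ≡ 1 mod 8 ⇒ (2/7865)^3 = +1]
  = (7865/193)    [QR: 193 ≡ 1 mod 4, sign kept]
  = (145/193)    [7865 ≡ 145 mod 193]
  = (193/145)    [QR: 145 ≡ 1 mod 4, sign kept]
  = (48/145)    [193 ≡ 48 mod 145]
  = (3/145)    [145 ≡ 1 mod 8 ⇒ (2/145)^4 = +1]
  = (145/3)    [QR: 145 ≡ 1 mod 4, sign kept]
  = (1/3)    [145 ≡ 1 mod 3]
  = 1    [(1/3) = 1]

1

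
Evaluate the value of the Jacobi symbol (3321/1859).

-1

(3321/1859)
  = (1462/1859)    [3321 ≡ 1462 mod 1859]
  = -(731/1859)    [1859 ≡ 3 mod 8 ⇒ (2/1859) = -1]
  = (1859/731)    [QR: both ≡ 3 mod 4, sign flips]
  = (397/731)    [1859 ≡ 397 mod 731]
  = (731/397)    [QR: 397 ≡ 1 mod 4, sign kept]
  = (334/397)    [731 ≡ 334 mod 397]
  = -(167/397)    [397 ≡ 5 mod 8 ⇒ (2/397) = -1]
  = -(397/167)    [QR: 397 ≡ 1 mod 4, sign kept]
  = -(63/167)    [397 ≡ 63 mod 167]
  = (167/63)    [QR: both ≡ 3 mod 4, sign flips]
  = (41/63)    [167 ≡ 41 mod 63]
  = (63/41)    [QR: 41 ≡ 1 mod 4, sign kept]
  = (22/41)    [63 ≡ 22 mod 41]
  = (11/41)    [41 ≡ 1 mod 8 ⇒ (2/41) = +1]
  = (41/11)    [QR: 41 ≡ 1 mod 4, sign kept]
  = (8/11)    [41 ≡ 8 mod 11]
  = -(1/11)    [11 ≡ 3 mod 8 ⇒ (2/11)^3 = -1]
  = -1    [(1/11) = 1]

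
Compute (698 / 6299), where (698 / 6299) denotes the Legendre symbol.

-1

(698 / 6299)
  = -(349 / 6299)    [6299 ≡ 3 mod 8 ⇒ (2 / 6299) = -1]
  = -(6299 / 349)    [QR: 349 ≡ 1 mod 4, sign kept]
  = -(17 / 349)    [6299 ≡ 17 mod 349]
  = -(349 / 17)    [QR: 17 ≡ 1 mod 4, sign kept]
  = -(9 / 17)    [349 ≡ 9 mod 17]
  = -(17 / 9)    [QR: 9 ≡ 1 mod 4, sign kept]
  = -(8 / 9)    [17 ≡ 8 mod 9]
  = -(1 / 9)    [9 ≡ 1 mod 8 ⇒ (2 / 9)^3 = +1]
  = -1    [(1 / 9) = 1]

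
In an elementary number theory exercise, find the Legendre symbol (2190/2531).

-1

(2190/2531)
  = -(1095/2531)    [2531 ≡ 3 mod 8 ⇒ (2/2531) = -1]
  = (2531/1095)    [QR: both ≡ 3 mod 4, sign flips]
  = (341/1095)    [2531 ≡ 341 mod 1095]
  = (1095/341)    [QR: 341 ≡ 1 mod 4, sign kept]
  = (72/341)    [1095 ≡ 72 mod 341]
  = -(9/341)    [341 ≡ 5 mod 8 ⇒ (2/341)^3 = -1]
  = -(341/9)    [QR: 9 ≡ 1 mod 4, sign kept]
  = -(8/9)    [341 ≡ 8 mod 9]
  = -(1/9)    [9 ≡ 1 mod 8 ⇒ (2/9)^3 = +1]
  = -1    [(1/9) = 1]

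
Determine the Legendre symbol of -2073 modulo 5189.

(-2073/5189)
  = (2073/5189)    [5189 ≡ 1 mod 4 ⇒ (-1/5189) = +1]
  = (5189/2073)    [QR: 2073 ≡ 1 mod 4, sign kept]
  = (1043/2073)    [5189 ≡ 1043 mod 2073]
  = (2073/1043)    [QR: 2073 ≡ 1 mod 4, sign kept]
  = (1030/1043)    [2073 ≡ 1030 mod 1043]
  = -(515/1043)    [1043 ≡ 3 mod 8 ⇒ (2/1043) = -1]
  = (1043/515)    [QR: both ≡ 3 mod 4, sign flips]
  = (13/515)    [1043 ≡ 13 mod 515]
  = (515/13)    [QR: 13 ≡ 1 mod 4, sign kept]
  = (8/13)    [515 ≡ 8 mod 13]
  = -(1/13)    [13 ≡ 5 mod 8 ⇒ (2/13)^3 = -1]
  = -1    [(1/13) = 1]

-1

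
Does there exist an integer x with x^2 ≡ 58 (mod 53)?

no

(58/53)
  = (5/53)    [58 ≡ 5 mod 53]
  = (53/5)    [QR: 5 ≡ 1 mod 4, sign kept]
  = (3/5)    [53 ≡ 3 mod 5]
  = (5/3)    [QR: 5 ≡ 1 mod 4, sign kept]
  = (2/3)    [5 ≡ 2 mod 3]
  = -(1/3)    [3 ≡ 3 mod 8 ⇒ (2/3) = -1]
  = -1    [(1/3) = 1]
(58/53) = -1, and 53 is prime, so 58 is not a quadratic residue mod 53.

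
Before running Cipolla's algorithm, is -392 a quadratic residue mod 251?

yes

(-392|251)
  = (110|251)    [-392 ≡ 110 mod 251]
  = -(55|251)    [251 ≡ 3 mod 8 ⇒ (2|251) = -1]
  = (251|55)    [QR: both ≡ 3 mod 4, sign flips]
  = (31|55)    [251 ≡ 31 mod 55]
  = -(55|31)    [QR: both ≡ 3 mod 4, sign flips]
  = -(24|31)    [55 ≡ 24 mod 31]
  = -(3|31)    [31 ≡ 7 mod 8 ⇒ (2|31)^3 = +1]
  = (31|3)    [QR: both ≡ 3 mod 4, sign flips]
  = (1|3)    [31 ≡ 1 mod 3]
  = 1    [(1|3) = 1]
(-392|251) = 1, and 251 is prime, so -392 is a quadratic residue mod 251.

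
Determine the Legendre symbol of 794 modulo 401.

(794|401)
  = (393|401)    [794 ≡ 393 mod 401]
  = (401|393)    [QR: 393 ≡ 1 mod 4, sign kept]
  = (8|393)    [401 ≡ 8 mod 393]
  = (1|393)    [393 ≡ 1 mod 8 ⇒ (2|393)^3 = +1]
  = 1    [(1|393) = 1]

1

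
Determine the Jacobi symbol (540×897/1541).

0

By multiplicativity, (540·897/1541) = (540/1541)·(897/1541).
First factor (540/1541):
Factor out 2: 540 = 2^2·135. Since 1541 ≡ 5 (mod 8), (2/1541) = -1, and (2/1541)^2 = +1. Now have (135/1541).
1541 ≡ 1 (mod 4), so quadratic reciprocity gives (135/1541) = (1541/135). Reduce: 1541 ≡ 56 (mod 135). Now have (56/135).
Factor out 2: 56 = 2^3·7. Since 135 ≡ 7 (mod 8), (2/135) = +1, and (2/135)^3 = +1. Now have (7/135).
Both 7 ≡ 3 and 135 ≡ 3 (mod 4), so reciprocity gives (7/135) = -(135/7). Reduce: 135 ≡ 2 (mod 7). Now have -(2/7).
Factor out 2: 2 = 2. Since 7 ≡ 7 (mod 8), (2/7) = +1. Now have -(1/7).
(1/7) = 1. Collecting the sign factors: -1.
Second factor (897/1541):
897 ≡ 1 (mod 4), so quadratic reciprocity gives (897/1541) = (1541/897). Reduce: 1541 ≡ 644 (mod 897). Now have (644/897).
Factor out 2: 644 = 2^2·161. Since 897 ≡ 1 (mod 8), (2/897) = +1, and (2/897)^2 = +1. Now have (161/897).
161 ≡ 1 (mod 4), so quadratic reciprocity gives (161/897) = (897/161). Reduce: 897 ≡ 92 (mod 161). Now have (92/161).
Factor out 2: 92 = 2^2·23. Since 161 ≡ 1 (mod 8), (2/161) = +1, and (2/161)^2 = +1. Now have (23/161).
161 ≡ 1 (mod 4), so quadratic reciprocity gives (23/161) = (161/23). Reduce: 161 ≡ 0 (mod 23). Now have (0/23).
The numerator is now 0 with denominator 23 > 1: the symbol is 0.
Product: (-1)·(0) = 0.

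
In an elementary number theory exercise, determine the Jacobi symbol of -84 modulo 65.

-1

Reduce the numerator: -84 ≡ 46 (mod 65), so (-84|65) = (46|65).
Factor out 2: 46 = 2·23. Since 65 ≡ 1 (mod 8), (2|65) = +1. Now have (23|65).
65 ≡ 1 (mod 4), so quadratic reciprocity gives (23|65) = (65|23). Reduce: 65 ≡ 19 (mod 23). Now have (19|23).
Both 19 ≡ 3 and 23 ≡ 3 (mod 4), so reciprocity gives (19|23) = -(23|19). Reduce: 23 ≡ 4 (mod 19). Now have -(4|19).
Factor out 2: 4 = 2^2. Since 19 ≡ 3 (mod 8), (2|19) = -1, and (2|19)^2 = +1. Now have -(1|19).
(1|19) = 1. Collecting the sign factors: -1.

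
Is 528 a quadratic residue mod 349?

no

(528/349)
  = (179/349)    [528 ≡ 179 mod 349]
  = (349/179)    [QR: 349 ≡ 1 mod 4, sign kept]
  = (170/179)    [349 ≡ 170 mod 179]
  = -(85/179)    [179 ≡ 3 mod 8 ⇒ (2/179) = -1]
  = -(179/85)    [QR: 85 ≡ 1 mod 4, sign kept]
  = -(9/85)    [179 ≡ 9 mod 85]
  = -(85/9)    [QR: 9 ≡ 1 mod 4, sign kept]
  = -(4/9)    [85 ≡ 4 mod 9]
  = -(1/9)    [9 ≡ 1 mod 8 ⇒ (2/9)^2 = +1]
  = -1    [(1/9) = 1]
The Legendre symbol is -1, so x^2 ≡ 528 (mod 349) has no solution.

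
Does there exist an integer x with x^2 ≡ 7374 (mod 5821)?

no

Reduce the numerator: 7374 ≡ 1553 (mod 5821), so (7374/5821) = (1553/5821).
1553 ≡ 1 (mod 4), so quadratic reciprocity gives (1553/5821) = (5821/1553). Reduce: 5821 ≡ 1162 (mod 1553). Now have (1162/1553).
Factor out 2: 1162 = 2·581. Since 1553 ≡ 1 (mod 8), (2/1553) = +1. Now have (581/1553).
581 ≡ 1 (mod 4), so quadratic reciprocity gives (581/1553) = (1553/581). Reduce: 1553 ≡ 391 (mod 581). Now have (391/581).
581 ≡ 1 (mod 4), so quadratic reciprocity gives (391/581) = (581/391). Reduce: 581 ≡ 190 (mod 391). Now have (190/391).
Factor out 2: 190 = 2·95. Since 391 ≡ 7 (mod 8), (2/391) = +1. Now have (95/391).
Both 95 ≡ 3 and 391 ≡ 3 (mod 4), so reciprocity gives (95/391) = -(391/95). Reduce: 391 ≡ 11 (mod 95). Now have -(11/95).
Both 11 ≡ 3 and 95 ≡ 3 (mod 4), so reciprocity gives (11/95) = -(95/11). Reduce: 95 ≡ 7 (mod 11). Now have (7/11).
Both 7 ≡ 3 and 11 ≡ 3 (mod 4), so reciprocity gives (7/11) = -(11/7). Reduce: 11 ≡ 4 (mod 7). Now have -(4/7).
Factor out 2: 4 = 2^2. Since 7 ≡ 7 (mod 8), (2/7) = +1, and (2/7)^2 = +1. Now have -(1/7).
(1/7) = 1. Collecting the sign factors: -1.
(7374/5821) = -1, and 5821 is prime, so 7374 is not a quadratic residue mod 5821.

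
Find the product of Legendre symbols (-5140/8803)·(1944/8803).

-1

By multiplicativity, (-5140·1944/8803) = (-5140/8803)·(1944/8803).
First factor (-5140/8803):
(-5140/8803)
  = -(5140/8803)    [8803 ≡ 3 mod 4 ⇒ (-1/8803) = -1]
  = -(1285/8803)    [8803 ≡ 3 mod 8 ⇒ (2/8803)^2 = +1]
  = -(8803/1285)    [QR: 1285 ≡ 1 mod 4, sign kept]
  = -(1093/1285)    [8803 ≡ 1093 mod 1285]
  = -(1285/1093)    [QR: 1093 ≡ 1 mod 4, sign kept]
  = -(192/1093)    [1285 ≡ 192 mod 1093]
  = -(3/1093)    [1093 ≡ 5 mod 8 ⇒ (2/1093)^6 = +1]
  = -(1093/3)    [QR: 1093 ≡ 1 mod 4, sign kept]
  = -(1/3)    [1093 ≡ 1 mod 3]
  = -1    [(1/3) = 1]
Second factor (1944/8803):
(1944/8803)
  = -(243/8803)    [8803 ≡ 3 mod 8 ⇒ (2/8803)^3 = -1]
  = (8803/243)    [QR: both ≡ 3 mod 4, sign flips]
  = (55/243)    [8803 ≡ 55 mod 243]
  = -(243/55)    [QR: both ≡ 3 mod 4, sign flips]
  = -(23/55)    [243 ≡ 23 mod 55]
  = (55/23)    [QR: both ≡ 3 mod 4, sign flips]
  = (9/23)    [55 ≡ 9 mod 23]
  = (23/9)    [QR: 9 ≡ 1 mod 4, sign kept]
  = (5/9)    [23 ≡ 5 mod 9]
  = (9/5)    [QR: 5 ≡ 1 mod 4, sign kept]
  = (4/5)    [9 ≡ 4 mod 5]
  = (1/5)    [5 ≡ 5 mod 8 ⇒ (2/5)^2 = +1]
  = 1    [(1/5) = 1]
Product: (-1)·(1) = -1.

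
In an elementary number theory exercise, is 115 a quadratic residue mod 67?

Reduce the numerator: 115 ≡ 48 (mod 67), so (115|67) = (48|67).
Factor out 2: 48 = 2^4·3. Since 67 ≡ 3 (mod 8), (2|67) = -1, and (2|67)^4 = +1. Now have (3|67).
Both 3 ≡ 3 and 67 ≡ 3 (mod 4), so reciprocity gives (3|67) = -(67|3). Reduce: 67 ≡ 1 (mod 3). Now have -(1|3).
(1|3) = 1. Collecting the sign factors: -1.
The Legendre symbol is -1, so x^2 ≡ 115 (mod 67) has no solution.

no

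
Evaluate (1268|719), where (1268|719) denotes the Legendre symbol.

Reduce the numerator: 1268 ≡ 549 (mod 719), so (1268|719) = (549|719).
549 ≡ 1 (mod 4), so quadratic reciprocity gives (549|719) = (719|549). Reduce: 719 ≡ 170 (mod 549). Now have (170|549).
Factor out 2: 170 = 2·85. Since 549 ≡ 5 (mod 8), (2|549) = -1. Now have -(85|549).
85 ≡ 1 (mod 4), so quadratic reciprocity gives (85|549) = (549|85). Reduce: 549 ≡ 39 (mod 85). Now have -(39|85).
85 ≡ 1 (mod 4), so quadratic reciprocity gives (39|85) = (85|39). Reduce: 85 ≡ 7 (mod 39). Now have -(7|39).
Both 7 ≡ 3 and 39 ≡ 3 (mod 4), so reciprocity gives (7|39) = -(39|7). Reduce: 39 ≡ 4 (mod 7). Now have (4|7).
Factor out 2: 4 = 2^2. Since 7 ≡ 7 (mod 8), (2|7) = +1, and (2|7)^2 = +1. Now have (1|7).
(1|7) = 1. Collecting the sign factors: 1.

1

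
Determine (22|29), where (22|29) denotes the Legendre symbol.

(22|29)
  = -(11|29)    [29 ≡ 5 mod 8 ⇒ (2|29) = -1]
  = -(29|11)    [QR: 29 ≡ 1 mod 4, sign kept]
  = -(7|11)    [29 ≡ 7 mod 11]
  = (11|7)    [QR: both ≡ 3 mod 4, sign flips]
  = (4|7)    [11 ≡ 4 mod 7]
  = (1|7)    [7 ≡ 7 mod 8 ⇒ (2|7)^2 = +1]
  = 1    [(1|7) = 1]

1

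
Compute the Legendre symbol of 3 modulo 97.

97 ≡ 1 (mod 4), so quadratic reciprocity gives (3/97) = (97/3). Reduce: 97 ≡ 1 (mod 3). Now have (1/3).
(1/3) = 1. Collecting the sign factors: 1.

1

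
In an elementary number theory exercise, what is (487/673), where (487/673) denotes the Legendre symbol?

(487/673)
  = (673/487)    [QR: 673 ≡ 1 mod 4, sign kept]
  = (186/487)    [673 ≡ 186 mod 487]
  = (93/487)    [487 ≡ 7 mod 8 ⇒ (2/487) = +1]
  = (487/93)    [QR: 93 ≡ 1 mod 4, sign kept]
  = (22/93)    [487 ≡ 22 mod 93]
  = -(11/93)    [93 ≡ 5 mod 8 ⇒ (2/93) = -1]
  = -(93/11)    [QR: 93 ≡ 1 mod 4, sign kept]
  = -(5/11)    [93 ≡ 5 mod 11]
  = -(11/5)    [QR: 5 ≡ 1 mod 4, sign kept]
  = -(1/5)    [11 ≡ 1 mod 5]
  = -1    [(1/5) = 1]

-1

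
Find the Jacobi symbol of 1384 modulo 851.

-1

(1384/851)
  = (533/851)    [1384 ≡ 533 mod 851]
  = (851/533)    [QR: 533 ≡ 1 mod 4, sign kept]
  = (318/533)    [851 ≡ 318 mod 533]
  = -(159/533)    [533 ≡ 5 mod 8 ⇒ (2/533) = -1]
  = -(533/159)    [QR: 533 ≡ 1 mod 4, sign kept]
  = -(56/159)    [533 ≡ 56 mod 159]
  = -(7/159)    [159 ≡ 7 mod 8 ⇒ (2/159)^3 = +1]
  = (159/7)    [QR: both ≡ 3 mod 4, sign flips]
  = (5/7)    [159 ≡ 5 mod 7]
  = (7/5)    [QR: 5 ≡ 1 mod 4, sign kept]
  = (2/5)    [7 ≡ 2 mod 5]
  = -(1/5)    [5 ≡ 5 mod 8 ⇒ (2/5) = -1]
  = -1    [(1/5) = 1]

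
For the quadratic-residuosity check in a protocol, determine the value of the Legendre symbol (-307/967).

1

(-307/967)
  = -(307/967)    [967 ≡ 3 mod 4 ⇒ (-1/967) = -1]
  = (967/307)    [QR: both ≡ 3 mod 4, sign flips]
  = (46/307)    [967 ≡ 46 mod 307]
  = -(23/307)    [307 ≡ 3 mod 8 ⇒ (2/307) = -1]
  = (307/23)    [QR: both ≡ 3 mod 4, sign flips]
  = (8/23)    [307 ≡ 8 mod 23]
  = (1/23)    [23 ≡ 7 mod 8 ⇒ (2/23)^3 = +1]
  = 1    [(1/23) = 1]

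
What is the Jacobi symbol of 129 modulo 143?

-1

129 ≡ 1 (mod 4), so quadratic reciprocity gives (129/143) = (143/129). Reduce: 143 ≡ 14 (mod 129). Now have (14/129).
Factor out 2: 14 = 2·7. Since 129 ≡ 1 (mod 8), (2/129) = +1. Now have (7/129).
129 ≡ 1 (mod 4), so quadratic reciprocity gives (7/129) = (129/7). Reduce: 129 ≡ 3 (mod 7). Now have (3/7).
Both 3 ≡ 3 and 7 ≡ 3 (mod 4), so reciprocity gives (3/7) = -(7/3). Reduce: 7 ≡ 1 (mod 3). Now have -(1/3).
(1/3) = 1. Collecting the sign factors: -1.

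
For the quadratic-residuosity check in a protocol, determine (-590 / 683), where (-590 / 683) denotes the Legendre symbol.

-1

Pull out -1: (-590 / 683) = (-1 / 683)·(590 / 683). Since 683 ≡ 3 (mod 4), (-1 / 683) = -1. Now have -(590 / 683).
Factor out 2: 590 = 2·295. Since 683 ≡ 3 (mod 8), (2 / 683) = -1. Now have (295 / 683).
Both 295 ≡ 3 and 683 ≡ 3 (mod 4), so reciprocity gives (295 / 683) = -(683 / 295). Reduce: 683 ≡ 93 (mod 295). Now have -(93 / 295).
93 ≡ 1 (mod 4), so quadratic reciprocity gives (93 / 295) = (295 / 93). Reduce: 295 ≡ 16 (mod 93). Now have -(16 / 93).
Factor out 2: 16 = 2^4. Since 93 ≡ 5 (mod 8), (2 / 93) = -1, and (2 / 93)^4 = +1. Now have -(1 / 93).
(1 / 93) = 1. Collecting the sign factors: -1.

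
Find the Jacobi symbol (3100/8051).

1

Factor out 2: 3100 = 2^2·775. Since 8051 ≡ 3 (mod 8), (2/8051) = -1, and (2/8051)^2 = +1. Now have (775/8051).
Both 775 ≡ 3 and 8051 ≡ 3 (mod 4), so reciprocity gives (775/8051) = -(8051/775). Reduce: 8051 ≡ 301 (mod 775). Now have -(301/775).
301 ≡ 1 (mod 4), so quadratic reciprocity gives (301/775) = (775/301). Reduce: 775 ≡ 173 (mod 301). Now have -(173/301).
173 ≡ 1 (mod 4), so quadratic reciprocity gives (173/301) = (301/173). Reduce: 301 ≡ 128 (mod 173). Now have -(128/173).
Factor out 2: 128 = 2^7. Since 173 ≡ 5 (mod 8), (2/173) = -1, and (2/173)^7 = -1. Now have (1/173).
(1/173) = 1. Collecting the sign factors: 1.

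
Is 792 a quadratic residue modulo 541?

Reduce the numerator: 792 ≡ 251 (mod 541), so (792/541) = (251/541).
541 ≡ 1 (mod 4), so quadratic reciprocity gives (251/541) = (541/251). Reduce: 541 ≡ 39 (mod 251). Now have (39/251).
Both 39 ≡ 3 and 251 ≡ 3 (mod 4), so reciprocity gives (39/251) = -(251/39). Reduce: 251 ≡ 17 (mod 39). Now have -(17/39).
17 ≡ 1 (mod 4), so quadratic reciprocity gives (17/39) = (39/17). Reduce: 39 ≡ 5 (mod 17). Now have -(5/17).
5 ≡ 1 (mod 4), so quadratic reciprocity gives (5/17) = (17/5). Reduce: 17 ≡ 2 (mod 5). Now have -(2/5).
Factor out 2: 2 = 2. Since 5 ≡ 5 (mod 8), (2/5) = -1. Now have (1/5).
(1/5) = 1. Collecting the sign factors: 1.
(792/541) = 1, and 541 is prime, so 792 is a quadratic residue mod 541.

yes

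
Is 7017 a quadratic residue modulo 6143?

(7017/6143)
  = (874/6143)    [7017 ≡ 874 mod 6143]
  = (437/6143)    [6143 ≡ 7 mod 8 ⇒ (2/6143) = +1]
  = (6143/437)    [QR: 437 ≡ 1 mod 4, sign kept]
  = (25/437)    [6143 ≡ 25 mod 437]
  = (437/25)    [QR: 25 ≡ 1 mod 4, sign kept]
  = (12/25)    [437 ≡ 12 mod 25]
  = (3/25)    [25 ≡ 1 mod 8 ⇒ (2/25)^2 = +1]
  = (25/3)    [QR: 25 ≡ 1 mod 4, sign kept]
  = (1/3)    [25 ≡ 1 mod 3]
  = 1    [(1/3) = 1]
(7017/6143) = 1, and 6143 is prime, so 7017 is a quadratic residue mod 6143.

yes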